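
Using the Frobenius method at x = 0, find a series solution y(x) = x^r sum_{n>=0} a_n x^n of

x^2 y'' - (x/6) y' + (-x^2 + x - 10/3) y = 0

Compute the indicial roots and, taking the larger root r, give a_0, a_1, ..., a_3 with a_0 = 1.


Write in Frobenius form y'' + (p(x)/x) y' + (q(x)/x^2) y = 0:
  p(x) = -1/6,  q(x) = -x^2 + x - 10/3.
Indicial equation: r(r-1) + (-1/6) r + (-10/3) = 0 -> roots r_1 = 5/2, r_2 = -4/3.
Take r = r_1 = 5/2. Let y(x) = x^r sum_{n>=0} a_n x^n with a_0 = 1.
Substitute y = x^r sum a_n x^n and match x^{r+n}. The recurrence is
  D(n) a_n + 1 a_{n-1} - 1 a_{n-2} = 0,  where D(n) = (r+n)(r+n-1) + (-1/6)(r+n) + (-10/3).
  a_n = [-1 a_{n-1} + 1 a_{n-2}] / D(n).
Since the indicial polynomial factors as (r - r_1)(r - r_2), D(n) = (r_1 + n - r_1)(r_1 + n - r_2) = n(n + 23/6).
Evaluating step by step (a_0 = 1):
  n = 1: D(1) = 1(1 + 23/6) = 29/6; numerator = -1(1) = -1; a_1 = (-1)/(29/6) = -6/29
  n = 2: D(2) = 2(2 + 23/6) = 35/3; numerator = -1(-6/29) + 1(1) = 35/29; a_2 = (35/29)/(35/3) = 3/29
  n = 3: D(3) = 3(3 + 23/6) = 41/2; numerator = -1(3/29) + 1(-6/29) = -9/29; a_3 = (-9/29)/(41/2) = -18/1189

r = 5/2; a_0 = 1; a_1 = -6/29; a_2 = 3/29; a_3 = -18/1189


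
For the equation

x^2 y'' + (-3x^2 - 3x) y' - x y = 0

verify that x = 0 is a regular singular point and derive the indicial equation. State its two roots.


Divide by x^2 to reach normal form y'' + P_1(x) y' + P_2(x) y = 0 with P_1(x) = -3 - 3/x and P_2(x) = -1/x.
x = 0 is a singular point because the y'-coefficient -3 - 3/x has a pole at x = 0 and the y-coefficient -1/x has a pole at x = 0.
It is a regular singular point because x P_1(x) = p(x) = -3x - 3 and x^2 P_2(x) = q(x) = -x are polynomials, hence analytic at x = 0.
p(0) = -3,  q(0) = 0.
Indicial equation: r(r-1) + p(0) r + q(0) = 0, i.e. r^2 + (p(0) - 1) r + q(0) = 0, i.e. r^2 - 4 r = 0.
Discriminant: (-4)^2 - 4(0) = 16, so r = (4 ± 4)/2.
Solving: r_1 = 4, r_2 = 0.

indicial: r^2 - 4 r = 0; roots r_1 = 4, r_2 = 0


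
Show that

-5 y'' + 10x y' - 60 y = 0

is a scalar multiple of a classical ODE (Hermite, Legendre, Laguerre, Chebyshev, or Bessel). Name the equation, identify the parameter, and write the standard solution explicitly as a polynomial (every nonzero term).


All three coefficients share the factor -5; dividing through by -5 gives  y'' - 2x y' + 12 y = 0.
This matches the Hermite equation y'' - 2x y' + 2n y = 0 with 2n = 12, so n = 6; the polynomial solution is H_6(x).
With y = sum_k a_k x^k, matching x^k gives (k+2)(k+1) a_{k+2} = 2(k - n) a_k = 2(k - 6) a_k. The right side vanishes at k = 6, so the series with the parity of 6 terminates at degree 6.
Standard normalization: leading coefficient of H_n is 2^n, so a_6 = 2^6 = 64. Work downward with a_k = (k+1)(k+2) a_{k+2} / (2(k - n)):
  a_4 = (5)(6)(64) / (2(4 - 6)) = 1920/(-4) = -480
  a_2 = (3)(4)(-480) / (2(2 - 6)) = -5760/(-8) = 720
  a_0 = (1)(2)(720) / (2(0 - 6)) = 1440/(-12) = -120
Hence H_6(x) = 64 x^6 - 480 x^4 + 720 x^2 - 120.

H_6(x); series = 64 x^6 - 480 x^4 + 720 x^2 - 120


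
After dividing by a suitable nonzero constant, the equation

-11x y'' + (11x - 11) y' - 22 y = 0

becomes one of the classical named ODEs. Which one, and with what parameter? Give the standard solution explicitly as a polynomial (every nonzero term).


All three coefficients share the factor -11; dividing through by -11 gives  x y'' + (1 - x) y' + 2 y = 0.
This matches the Laguerre equation x y'' + (1 - x) y' + n y = 0 with n = 2; the polynomial solution is L_2(x).
With y = sum_k a_k x^k, matching x^k gives (k+1)k a_{k+1} + (k+1) a_{k+1} - k a_k + n a_k = 0, i.e. (k+1)^2 a_{k+1} = (k - n) a_k = (k - 2) a_k. The right side vanishes at k = 2, so the series terminates at degree 2.
Standard normalization L_n(0) = 1 gives a_0 = 1. Work upward with a_{k+1} = (k - 2) a_k / (k+1)^2:
  a_1 = (0 - 2)(1) / 1^2 = -2/1 = -2
  a_2 = (1 - 2)(-2) / 2^2 = 2/4 = 1/2
Hence L_2(x) = x^2/2 - 2 x + 1.

L_2(x); series = x^2/2 - 2 x + 1


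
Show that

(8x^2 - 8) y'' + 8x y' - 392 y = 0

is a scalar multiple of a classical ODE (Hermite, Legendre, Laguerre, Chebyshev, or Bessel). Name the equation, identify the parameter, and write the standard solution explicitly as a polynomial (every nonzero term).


All three coefficients share the factor -8; dividing through by -8 gives  (1 - x^2) y'' - x y' + 49 y = 0.
This matches the Chebyshev equation (1 - x^2) y'' - x y' + n^2 y = 0 (note the -x y' term, not -2x y') with n^2 = 49, so n = 7; the polynomial solution is T_7(x).
With y = sum_k a_k x^k, matching x^k gives (k+2)(k+1) a_{k+2} = (k^2 - n^2) a_k = (k - 7)(k + 7) a_k. The right side vanishes at k = 7, so the series with the parity of 7 terminates at degree 7.
Standard normalization: leading coefficient of T_n is 2^(n-1), so a_7 = 2^6 = 64. Work downward with a_k = (k+1)(k+2) a_{k+2} / ((k - 7)(k + 7)):
  a_5 = (6)(7)(64) / ((5 - 7)(5 + 7)) = 2688/(-24) = -112
  a_3 = (4)(5)(-112) / ((3 - 7)(3 + 7)) = -2240/(-40) = 56
  a_1 = (2)(3)(56) / ((1 - 7)(1 + 7)) = 336/(-48) = -7
Hence T_7(x) = 64 x^7 - 112 x^5 + 56 x^3 - 7 x.

T_7(x); series = 64 x^7 - 112 x^5 + 56 x^3 - 7 x


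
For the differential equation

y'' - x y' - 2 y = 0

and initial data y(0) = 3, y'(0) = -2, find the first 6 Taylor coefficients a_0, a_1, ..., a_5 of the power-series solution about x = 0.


Ansatz: y(x) = sum_{n>=0} a_n x^n, so y'(x) = sum_{n>=1} n a_n x^(n-1) and y''(x) = sum_{n>=2} n(n-1) a_n x^(n-2).
Substitute into P(x) y'' + Q(x) y' + R(x) y = 0 with P(x) = 1, Q(x) = -x, R(x) = -2, and match powers of x.
Initial conditions: a_0 = 3, a_1 = -2.
Setting the coefficient of each power of x to zero and solving order by order (substituting the coefficients already found):
  x^0: 2 a_2 - 2 a_0 = 0  ->  2 a_2 = 2 a_0 = 6  ->  a_2 = 3
  x^1: 6 a_3 - 3 a_1 = 0  ->  6 a_3 = 3 a_1 = -6  ->  a_3 = -1
  x^2: 12 a_4 - 4 a_2 = 0  ->  12 a_4 = 4 a_2 = 12  ->  a_4 = 1
  x^3: 20 a_5 - 5 a_3 = 0  ->  20 a_5 = 5 a_3 = -5  ->  a_5 = -1/4
Truncated series: y(x) = 3 - 2 x + 3 x^2 - x^3 + x^4 - (1/4) x^5 + O(x^6).

a_0 = 3; a_1 = -2; a_2 = 3; a_3 = -1; a_4 = 1; a_5 = -1/4


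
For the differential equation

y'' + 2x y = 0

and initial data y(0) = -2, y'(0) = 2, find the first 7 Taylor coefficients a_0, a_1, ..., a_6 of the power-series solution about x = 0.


Ansatz: y(x) = sum_{n>=0} a_n x^n, so y'(x) = sum_{n>=1} n a_n x^(n-1) and y''(x) = sum_{n>=2} n(n-1) a_n x^(n-2).
Substitute into P(x) y'' + Q(x) y' + R(x) y = 0 with P(x) = 1, Q(x) = 0, R(x) = 2x, and match powers of x.
Initial conditions: a_0 = -2, a_1 = 2.
Setting the coefficient of each power of x to zero and solving order by order (substituting the coefficients already found):
  x^0: 2 a_2 = 0  ->  a_2 = 0
  x^1: 6 a_3 + 2 a_0 = 0  ->  6 a_3 = -2 a_0 = 4  ->  a_3 = 2/3
  x^2: 12 a_4 + 2 a_1 = 0  ->  12 a_4 = -2 a_1 = -4  ->  a_4 = -1/3
  x^3: 20 a_5 + 2 a_2 = 0  ->  20 a_5 = -2 a_2 = 0  ->  a_5 = 0
  x^4: 30 a_6 + 2 a_3 = 0  ->  30 a_6 = -2 a_3 = -4/3  ->  a_6 = -2/45
Truncated series: y(x) = -2 + 2 x + (2/3) x^3 - (1/3) x^4 - (2/45) x^6 + O(x^7).

a_0 = -2; a_1 = 2; a_2 = 0; a_3 = 2/3; a_4 = -1/3; a_5 = 0; a_6 = -2/45


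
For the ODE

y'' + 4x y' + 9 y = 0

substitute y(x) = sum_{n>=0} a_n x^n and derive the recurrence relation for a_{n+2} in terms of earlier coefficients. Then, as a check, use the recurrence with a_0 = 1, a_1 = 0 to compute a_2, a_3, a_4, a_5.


Substitute y = sum_n a_n x^n.
y''(x) has coefficient (n+2)(n+1) a_{n+2} at x^n;
4 x y'(x) has coefficient 4 n a_n at x^n (shift);
9 y(x) has coefficient 9 a_n at x^n.
Matching x^n: (n+2)(n+1) a_{n+2} + (4n + 9) a_n = 0.
Thus a_{n+2} = (-4n - 9) / ((n+1)(n+2)) * a_n.

Check with a_0 = 1, a_1 = 0 (apply the recurrence for n = 0, 1, 2, 3): a_0 = 1, a_1 = 0, a_2 = -9/2, a_3 = 0, a_4 = 51/8, a_5 = 0.

a_(n+2) = (-4n - 9) / ((n+1)(n+2)) * a_n; check: a_0 = 1, a_1 = 0, a_2 = -9/2, a_3 = 0, a_4 = 51/8, a_5 = 0


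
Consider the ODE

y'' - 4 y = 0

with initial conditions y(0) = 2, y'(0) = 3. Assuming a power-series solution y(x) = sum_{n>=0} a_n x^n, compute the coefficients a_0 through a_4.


Ansatz: y(x) = sum_{n>=0} a_n x^n, so y'(x) = sum_{n>=1} n a_n x^(n-1) and y''(x) = sum_{n>=2} n(n-1) a_n x^(n-2).
Substitute into P(x) y'' + Q(x) y' + R(x) y = 0 with P(x) = 1, Q(x) = 0, R(x) = -4, and match powers of x.
Initial conditions: a_0 = 2, a_1 = 3.
Setting the coefficient of each power of x to zero and solving order by order (substituting the coefficients already found):
  x^0: 2 a_2 - 4 a_0 = 0  ->  2 a_2 = 4 a_0 = 8  ->  a_2 = 4
  x^1: 6 a_3 - 4 a_1 = 0  ->  6 a_3 = 4 a_1 = 12  ->  a_3 = 2
  x^2: 12 a_4 - 4 a_2 = 0  ->  12 a_4 = 4 a_2 = 16  ->  a_4 = 4/3
Truncated series: y(x) = 2 + 3 x + 4 x^2 + 2 x^3 + (4/3) x^4 + O(x^5).

a_0 = 2; a_1 = 3; a_2 = 4; a_3 = 2; a_4 = 4/3


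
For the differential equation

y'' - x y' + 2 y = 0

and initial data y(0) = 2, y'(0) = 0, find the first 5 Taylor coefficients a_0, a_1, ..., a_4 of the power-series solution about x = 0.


Ansatz: y(x) = sum_{n>=0} a_n x^n, so y'(x) = sum_{n>=1} n a_n x^(n-1) and y''(x) = sum_{n>=2} n(n-1) a_n x^(n-2).
Substitute into P(x) y'' + Q(x) y' + R(x) y = 0 with P(x) = 1, Q(x) = -x, R(x) = 2, and match powers of x.
Initial conditions: a_0 = 2, a_1 = 0.
Setting the coefficient of each power of x to zero and solving order by order (substituting the coefficients already found):
  x^0: 2 a_2 + 2 a_0 = 0  ->  2 a_2 = -2 a_0 = -4  ->  a_2 = -2
  x^1: 6 a_3 + a_1 = 0  ->  6 a_3 = -a_1 = 0  ->  a_3 = 0
  x^2: 12 a_4 = 0  ->  a_4 = 0
Truncated series: y(x) = 2 - 2 x^2 + O(x^5).

a_0 = 2; a_1 = 0; a_2 = -2; a_3 = 0; a_4 = 0


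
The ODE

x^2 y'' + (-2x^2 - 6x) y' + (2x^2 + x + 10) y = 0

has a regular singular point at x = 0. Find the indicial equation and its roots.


Divide by x^2 to reach normal form y'' + P_1(x) y' + P_2(x) y = 0 with P_1(x) = -2 - 6/x and P_2(x) = 2 + 1/x + 10/x^2.
x = 0 is a singular point because the y'-coefficient -2 - 6/x has a pole at x = 0 and the y-coefficient 2 + 1/x + 10/x^2 has a pole at x = 0.
It is a regular singular point because x P_1(x) = p(x) = -2x - 6 and x^2 P_2(x) = q(x) = 2x^2 + x + 10 are polynomials, hence analytic at x = 0.
p(0) = -6,  q(0) = 10.
Indicial equation: r(r-1) + p(0) r + q(0) = 0, i.e. r^2 + (p(0) - 1) r + q(0) = 0, i.e. r^2 - 7 r + 10 = 0.
Discriminant: (-7)^2 - 4(10) = 9, so r = (7 ± 3)/2.
Solving: r_1 = 5, r_2 = 2.

indicial: r^2 - 7 r + 10 = 0; roots r_1 = 5, r_2 = 2


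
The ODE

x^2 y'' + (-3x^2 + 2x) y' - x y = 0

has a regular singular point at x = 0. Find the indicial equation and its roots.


Divide by x^2 to reach normal form y'' + P_1(x) y' + P_2(x) y = 0 with P_1(x) = -3 + 2/x and P_2(x) = -1/x.
x = 0 is a singular point because the y'-coefficient -3 + 2/x has a pole at x = 0 and the y-coefficient -1/x has a pole at x = 0.
It is a regular singular point because x P_1(x) = p(x) = 2 - 3x and x^2 P_2(x) = q(x) = -x are polynomials, hence analytic at x = 0.
p(0) = 2,  q(0) = 0.
Indicial equation: r(r-1) + p(0) r + q(0) = 0, i.e. r^2 + (p(0) - 1) r + q(0) = 0, i.e. r^2 + 1 r = 0.
Discriminant: (1)^2 - 4(0) = 1, so r = (-1 ± 1)/2.
Solving: r_1 = 0, r_2 = -1.

indicial: r^2 + 1 r = 0; roots r_1 = 0, r_2 = -1


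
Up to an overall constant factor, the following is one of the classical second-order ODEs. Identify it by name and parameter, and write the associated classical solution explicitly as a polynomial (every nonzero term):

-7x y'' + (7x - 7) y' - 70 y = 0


All three coefficients share the factor -7; dividing through by -7 gives  x y'' + (1 - x) y' + 10 y = 0.
This matches the Laguerre equation x y'' + (1 - x) y' + n y = 0 with n = 10; the polynomial solution is L_10(x).
With y = sum_k a_k x^k, matching x^k gives (k+1)k a_{k+1} + (k+1) a_{k+1} - k a_k + n a_k = 0, i.e. (k+1)^2 a_{k+1} = (k - n) a_k = (k - 10) a_k. The right side vanishes at k = 10, so the series terminates at degree 10.
Standard normalization L_n(0) = 1 gives a_0 = 1. Work upward with a_{k+1} = (k - 10) a_k / (k+1)^2:
  a_1 = (0 - 10)(1) / 1^2 = -10/1 = -10
  a_2 = (1 - 10)(-10) / 2^2 = 90/4 = 45/2
  a_3 = (2 - 10)(45/2) / 3^2 = -180/9 = -20
  a_4 = (3 - 10)(-20) / 4^2 = 140/16 = 35/4
  a_5 = (4 - 10)(35/4) / 5^2 = (-105/2)/25 = -21/10
  a_6 = (5 - 10)(-21/10) / 6^2 = (21/2)/36 = 7/24
  a_7 = (6 - 10)(7/24) / 7^2 = (-7/6)/49 = -1/42
  a_8 = (7 - 10)(-1/42) / 8^2 = (1/14)/64 = 1/896
  a_9 = (8 - 10)(1/896) / 9^2 = (-1/448)/81 = -1/36288
  a_10 = (9 - 10)(-1/36288) / 10^2 = (1/36288)/100 = 1/3628800
Hence L_10(x) = x^10/3628800 - x^9/36288 + x^8/896 - x^7/42 + 7 x^6/24 - 21 x^5/10 + 35 x^4/4 - 20 x^3 + 45 x^2/2 - 10 x + 1.

L_10(x); series = x^10/3628800 - x^9/36288 + x^8/896 - x^7/42 + 7 x^6/24 - 21 x^5/10 + 35 x^4/4 - 20 x^3 + 45 x^2/2 - 10 x + 1


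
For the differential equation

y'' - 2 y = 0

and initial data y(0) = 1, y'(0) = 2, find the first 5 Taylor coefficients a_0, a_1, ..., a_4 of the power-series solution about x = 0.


Ansatz: y(x) = sum_{n>=0} a_n x^n, so y'(x) = sum_{n>=1} n a_n x^(n-1) and y''(x) = sum_{n>=2} n(n-1) a_n x^(n-2).
Substitute into P(x) y'' + Q(x) y' + R(x) y = 0 with P(x) = 1, Q(x) = 0, R(x) = -2, and match powers of x.
Initial conditions: a_0 = 1, a_1 = 2.
Setting the coefficient of each power of x to zero and solving order by order (substituting the coefficients already found):
  x^0: 2 a_2 - 2 a_0 = 0  ->  2 a_2 = 2 a_0 = 2  ->  a_2 = 1
  x^1: 6 a_3 - 2 a_1 = 0  ->  6 a_3 = 2 a_1 = 4  ->  a_3 = 2/3
  x^2: 12 a_4 - 2 a_2 = 0  ->  12 a_4 = 2 a_2 = 2  ->  a_4 = 1/6
Truncated series: y(x) = 1 + 2 x + x^2 + (2/3) x^3 + (1/6) x^4 + O(x^5).

a_0 = 1; a_1 = 2; a_2 = 1; a_3 = 2/3; a_4 = 1/6


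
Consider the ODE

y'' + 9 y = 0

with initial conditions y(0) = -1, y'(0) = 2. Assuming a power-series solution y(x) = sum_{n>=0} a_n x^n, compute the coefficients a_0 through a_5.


Ansatz: y(x) = sum_{n>=0} a_n x^n, so y'(x) = sum_{n>=1} n a_n x^(n-1) and y''(x) = sum_{n>=2} n(n-1) a_n x^(n-2).
Substitute into P(x) y'' + Q(x) y' + R(x) y = 0 with P(x) = 1, Q(x) = 0, R(x) = 9, and match powers of x.
Initial conditions: a_0 = -1, a_1 = 2.
Setting the coefficient of each power of x to zero and solving order by order (substituting the coefficients already found):
  x^0: 2 a_2 + 9 a_0 = 0  ->  2 a_2 = -9 a_0 = 9  ->  a_2 = 9/2
  x^1: 6 a_3 + 9 a_1 = 0  ->  6 a_3 = -9 a_1 = -18  ->  a_3 = -3
  x^2: 12 a_4 + 9 a_2 = 0  ->  12 a_4 = -9 a_2 = -81/2  ->  a_4 = -27/8
  x^3: 20 a_5 + 9 a_3 = 0  ->  20 a_5 = -9 a_3 = 27  ->  a_5 = 27/20
Truncated series: y(x) = -1 + 2 x + (9/2) x^2 - 3 x^3 - (27/8) x^4 + (27/20) x^5 + O(x^6).

a_0 = -1; a_1 = 2; a_2 = 9/2; a_3 = -3; a_4 = -27/8; a_5 = 27/20


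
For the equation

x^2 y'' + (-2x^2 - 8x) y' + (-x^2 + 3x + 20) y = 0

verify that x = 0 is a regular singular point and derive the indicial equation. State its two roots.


Divide by x^2 to reach normal form y'' + P_1(x) y' + P_2(x) y = 0 with P_1(x) = -2 - 8/x and P_2(x) = -1 + 3/x + 20/x^2.
x = 0 is a singular point because the y'-coefficient -2 - 8/x has a pole at x = 0 and the y-coefficient -1 + 3/x + 20/x^2 has a pole at x = 0.
It is a regular singular point because x P_1(x) = p(x) = -2x - 8 and x^2 P_2(x) = q(x) = -x^2 + 3x + 20 are polynomials, hence analytic at x = 0.
p(0) = -8,  q(0) = 20.
Indicial equation: r(r-1) + p(0) r + q(0) = 0, i.e. r^2 + (p(0) - 1) r + q(0) = 0, i.e. r^2 - 9 r + 20 = 0.
Discriminant: (-9)^2 - 4(20) = 1, so r = (9 ± 1)/2.
Solving: r_1 = 5, r_2 = 4.

indicial: r^2 - 9 r + 20 = 0; roots r_1 = 5, r_2 = 4


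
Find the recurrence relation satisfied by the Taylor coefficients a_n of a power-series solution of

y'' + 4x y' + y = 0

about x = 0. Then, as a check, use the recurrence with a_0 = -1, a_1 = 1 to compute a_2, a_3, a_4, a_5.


Substitute y = sum_n a_n x^n.
y''(x) has coefficient (n+2)(n+1) a_{n+2} at x^n;
4 x y'(x) has coefficient 4 n a_n at x^n (shift);
y(x) has coefficient 1 a_n at x^n.
Matching x^n: (n+2)(n+1) a_{n+2} + (4n + 1) a_n = 0.
Thus a_{n+2} = (-4n - 1) / ((n+1)(n+2)) * a_n.

Check with a_0 = -1, a_1 = 1 (apply the recurrence for n = 0, 1, 2, 3): a_0 = -1, a_1 = 1, a_2 = 1/2, a_3 = -5/6, a_4 = -3/8, a_5 = 13/24.

a_(n+2) = (-4n - 1) / ((n+1)(n+2)) * a_n; check: a_0 = -1, a_1 = 1, a_2 = 1/2, a_3 = -5/6, a_4 = -3/8, a_5 = 13/24


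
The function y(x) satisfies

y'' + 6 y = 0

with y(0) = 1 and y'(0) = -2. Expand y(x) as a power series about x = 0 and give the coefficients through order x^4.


Ansatz: y(x) = sum_{n>=0} a_n x^n, so y'(x) = sum_{n>=1} n a_n x^(n-1) and y''(x) = sum_{n>=2} n(n-1) a_n x^(n-2).
Substitute into P(x) y'' + Q(x) y' + R(x) y = 0 with P(x) = 1, Q(x) = 0, R(x) = 6, and match powers of x.
Initial conditions: a_0 = 1, a_1 = -2.
Setting the coefficient of each power of x to zero and solving order by order (substituting the coefficients already found):
  x^0: 2 a_2 + 6 a_0 = 0  ->  2 a_2 = -6 a_0 = -6  ->  a_2 = -3
  x^1: 6 a_3 + 6 a_1 = 0  ->  6 a_3 = -6 a_1 = 12  ->  a_3 = 2
  x^2: 12 a_4 + 6 a_2 = 0  ->  12 a_4 = -6 a_2 = 18  ->  a_4 = 3/2
Truncated series: y(x) = 1 - 2 x - 3 x^2 + 2 x^3 + (3/2) x^4 + O(x^5).

a_0 = 1; a_1 = -2; a_2 = -3; a_3 = 2; a_4 = 3/2


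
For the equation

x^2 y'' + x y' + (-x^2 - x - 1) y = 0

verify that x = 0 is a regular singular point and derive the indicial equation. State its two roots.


Divide by x^2 to reach normal form y'' + P_1(x) y' + P_2(x) y = 0 with P_1(x) = 1/x and P_2(x) = -1 - 1/x - 1/x^2.
x = 0 is a singular point because the y'-coefficient 1/x has a pole at x = 0 and the y-coefficient -1 - 1/x - 1/x^2 has a pole at x = 0.
It is a regular singular point because x P_1(x) = p(x) = 1 and x^2 P_2(x) = q(x) = -x^2 - x - 1 are polynomials, hence analytic at x = 0.
p(0) = 1,  q(0) = -1.
Indicial equation: r(r-1) + p(0) r + q(0) = 0, i.e. r^2 + (p(0) - 1) r + q(0) = 0, i.e. r^2 - 1 = 0.
Discriminant: (0)^2 - 4(-1) = 4, so r = (0 ± 2)/2.
Solving: r_1 = 1, r_2 = -1.

indicial: r^2 - 1 = 0; roots r_1 = 1, r_2 = -1


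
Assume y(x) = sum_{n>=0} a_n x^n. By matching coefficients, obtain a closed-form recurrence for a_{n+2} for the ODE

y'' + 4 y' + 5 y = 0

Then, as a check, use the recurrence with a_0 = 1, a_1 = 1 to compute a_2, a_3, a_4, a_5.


Substitute y = sum_n a_n x^n.
y''(x) has coefficient (n+2)(n+1) a_{n+2} at x^n;
4 y'(x) has coefficient 4 (n+1) a_{n+1} at x^n;
5 y(x) has coefficient 5 a_n at x^n.
Matching x^n: (n+2)(n+1) a_{n+2} + 4 (n+1) a_{n+1} + 5 a_n = 0.
Thus a_{n+2} = [-4 (n+1) a_{n+1} - 5 a_n] / ((n+1)(n+2)).

Check with a_0 = 1, a_1 = 1 (apply the recurrence for n = 0, 1, 2, 3): a_0 = 1, a_1 = 1, a_2 = -9/2, a_3 = 31/6, a_4 = -79/24, a_5 = 161/120.

a_(n+2) = [-4 (n+1) a_(n+1) - 5 a_n] / ((n+1)(n+2)); check: a_0 = 1, a_1 = 1, a_2 = -9/2, a_3 = 31/6, a_4 = -79/24, a_5 = 161/120


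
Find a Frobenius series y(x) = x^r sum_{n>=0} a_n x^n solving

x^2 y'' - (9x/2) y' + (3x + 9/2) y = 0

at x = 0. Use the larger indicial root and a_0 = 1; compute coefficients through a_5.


Write in Frobenius form y'' + (p(x)/x) y' + (q(x)/x^2) y = 0:
  p(x) = -9/2,  q(x) = 3x + 9/2.
Indicial equation: r(r-1) + (-9/2) r + (9/2) = 0 -> roots r_1 = 9/2, r_2 = 1.
Take r = r_1 = 9/2. Let y(x) = x^r sum_{n>=0} a_n x^n with a_0 = 1.
Substitute y = x^r sum a_n x^n and match x^{r+n}. The recurrence is
  D(n) a_n + 3 a_{n-1} = 0,  where D(n) = (r+n)(r+n-1) + (-9/2)(r+n) + (9/2).
  a_n = -3 / D(n) * a_{n-1}.
Since the indicial polynomial factors as (r - r_1)(r - r_2), D(n) = (r_1 + n - r_1)(r_1 + n - r_2) = n(n + 7/2).
Evaluating step by step (a_0 = 1):
  n = 1: D(1) = 1(1 + 7/2) = 9/2; numerator = -3(1) = -3; a_1 = (-3)/(9/2) = -2/3
  n = 2: D(2) = 2(2 + 7/2) = 11; numerator = -3(-2/3) = 2; a_2 = (2)/(11) = 2/11
  n = 3: D(3) = 3(3 + 7/2) = 39/2; numerator = -3(2/11) = -6/11; a_3 = (-6/11)/(39/2) = -4/143
  n = 4: D(4) = 4(4 + 7/2) = 30; numerator = -3(-4/143) = 12/143; a_4 = (12/143)/(30) = 2/715
  n = 5: D(5) = 5(5 + 7/2) = 85/2; numerator = -3(2/715) = -6/715; a_5 = (-6/715)/(85/2) = -12/60775

r = 9/2; a_0 = 1; a_1 = -2/3; a_2 = 2/11; a_3 = -4/143; a_4 = 2/715; a_5 = -12/60775


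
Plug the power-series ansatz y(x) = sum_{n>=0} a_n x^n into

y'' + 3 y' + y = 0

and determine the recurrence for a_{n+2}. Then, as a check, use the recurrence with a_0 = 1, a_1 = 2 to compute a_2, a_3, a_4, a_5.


Substitute y = sum_n a_n x^n.
y''(x) has coefficient (n+2)(n+1) a_{n+2} at x^n;
3 y'(x) has coefficient 3 (n+1) a_{n+1} at x^n;
y(x) has coefficient 1 a_n at x^n.
Matching x^n: (n+2)(n+1) a_{n+2} + 3 (n+1) a_{n+1} + 1 a_n = 0.
Thus a_{n+2} = [-3 (n+1) a_{n+1} - 1 a_n] / ((n+1)(n+2)).

Check with a_0 = 1, a_1 = 2 (apply the recurrence for n = 0, 1, 2, 3): a_0 = 1, a_1 = 2, a_2 = -7/2, a_3 = 19/6, a_4 = -25/12, a_5 = 131/120.

a_(n+2) = [-3 (n+1) a_(n+1) - 1 a_n] / ((n+1)(n+2)); check: a_0 = 1, a_1 = 2, a_2 = -7/2, a_3 = 19/6, a_4 = -25/12, a_5 = 131/120


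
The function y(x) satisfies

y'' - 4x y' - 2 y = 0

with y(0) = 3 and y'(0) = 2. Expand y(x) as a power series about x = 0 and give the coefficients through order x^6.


Ansatz: y(x) = sum_{n>=0} a_n x^n, so y'(x) = sum_{n>=1} n a_n x^(n-1) and y''(x) = sum_{n>=2} n(n-1) a_n x^(n-2).
Substitute into P(x) y'' + Q(x) y' + R(x) y = 0 with P(x) = 1, Q(x) = -4x, R(x) = -2, and match powers of x.
Initial conditions: a_0 = 3, a_1 = 2.
Setting the coefficient of each power of x to zero and solving order by order (substituting the coefficients already found):
  x^0: 2 a_2 - 2 a_0 = 0  ->  2 a_2 = 2 a_0 = 6  ->  a_2 = 3
  x^1: 6 a_3 - 6 a_1 = 0  ->  6 a_3 = 6 a_1 = 12  ->  a_3 = 2
  x^2: 12 a_4 - 10 a_2 = 0  ->  12 a_4 = 10 a_2 = 30  ->  a_4 = 5/2
  x^3: 20 a_5 - 14 a_3 = 0  ->  20 a_5 = 14 a_3 = 28  ->  a_5 = 7/5
  x^4: 30 a_6 - 18 a_4 = 0  ->  30 a_6 = 18 a_4 = 45  ->  a_6 = 3/2
Truncated series: y(x) = 3 + 2 x + 3 x^2 + 2 x^3 + (5/2) x^4 + (7/5) x^5 + (3/2) x^6 + O(x^7).

a_0 = 3; a_1 = 2; a_2 = 3; a_3 = 2; a_4 = 5/2; a_5 = 7/5; a_6 = 3/2


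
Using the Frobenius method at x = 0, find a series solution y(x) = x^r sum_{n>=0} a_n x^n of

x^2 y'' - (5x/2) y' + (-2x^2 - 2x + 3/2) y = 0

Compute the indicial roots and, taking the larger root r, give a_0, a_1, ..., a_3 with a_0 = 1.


Write in Frobenius form y'' + (p(x)/x) y' + (q(x)/x^2) y = 0:
  p(x) = -5/2,  q(x) = -2x^2 - 2x + 3/2.
Indicial equation: r(r-1) + (-5/2) r + (3/2) = 0 -> roots r_1 = 3, r_2 = 1/2.
Take r = r_1 = 3. Let y(x) = x^r sum_{n>=0} a_n x^n with a_0 = 1.
Substitute y = x^r sum a_n x^n and match x^{r+n}. The recurrence is
  D(n) a_n - 2 a_{n-1} - 2 a_{n-2} = 0,  where D(n) = (r+n)(r+n-1) + (-5/2)(r+n) + (3/2).
  a_n = [2 a_{n-1} + 2 a_{n-2}] / D(n).
Since the indicial polynomial factors as (r - r_1)(r - r_2), D(n) = (r_1 + n - r_1)(r_1 + n - r_2) = n(n + 5/2).
Evaluating step by step (a_0 = 1):
  n = 1: D(1) = 1(1 + 5/2) = 7/2; numerator = 2(1) = 2; a_1 = (2)/(7/2) = 4/7
  n = 2: D(2) = 2(2 + 5/2) = 9; numerator = 2(4/7) + 2(1) = 22/7; a_2 = (22/7)/(9) = 22/63
  n = 3: D(3) = 3(3 + 5/2) = 33/2; numerator = 2(22/63) + 2(4/7) = 116/63; a_3 = (116/63)/(33/2) = 232/2079

r = 3; a_0 = 1; a_1 = 4/7; a_2 = 22/63; a_3 = 232/2079


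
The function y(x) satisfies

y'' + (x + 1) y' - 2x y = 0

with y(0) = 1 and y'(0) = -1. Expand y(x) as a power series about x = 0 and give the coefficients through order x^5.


Ansatz: y(x) = sum_{n>=0} a_n x^n, so y'(x) = sum_{n>=1} n a_n x^(n-1) and y''(x) = sum_{n>=2} n(n-1) a_n x^(n-2).
Substitute into P(x) y'' + Q(x) y' + R(x) y = 0 with P(x) = 1, Q(x) = x + 1, R(x) = -2x, and match powers of x.
Initial conditions: a_0 = 1, a_1 = -1.
Setting the coefficient of each power of x to zero and solving order by order (substituting the coefficients already found):
  x^0: 2 a_2 + a_1 = 0  ->  2 a_2 = -a_1 = 1  ->  a_2 = 1/2
  x^1: 6 a_3 + 2 a_2 + a_1 - 2 a_0 = 0  ->  6 a_3 = -2 a_2 - a_1 + 2 a_0 = 2  ->  a_3 = 1/3
  x^2: 12 a_4 + 3 a_3 + 2 a_2 - 2 a_1 = 0  ->  12 a_4 = -3 a_3 - 2 a_2 + 2 a_1 = -4  ->  a_4 = -1/3
  x^3: 20 a_5 + 4 a_4 + 3 a_3 - 2 a_2 = 0  ->  20 a_5 = -4 a_4 - 3 a_3 + 2 a_2 = 4/3  ->  a_5 = 1/15
Truncated series: y(x) = 1 - x + (1/2) x^2 + (1/3) x^3 - (1/3) x^4 + (1/15) x^5 + O(x^6).

a_0 = 1; a_1 = -1; a_2 = 1/2; a_3 = 1/3; a_4 = -1/3; a_5 = 1/15


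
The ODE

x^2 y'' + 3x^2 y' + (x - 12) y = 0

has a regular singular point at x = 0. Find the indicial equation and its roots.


Divide by x^2 to reach normal form y'' + P_1(x) y' + P_2(x) y = 0 with P_1(x) = 3 and P_2(x) = 1/x - 12/x^2.
x = 0 is a singular point because the y-coefficient 1/x - 12/x^2 has a pole at x = 0.
It is a regular singular point because x P_1(x) = p(x) = 3x and x^2 P_2(x) = q(x) = x - 12 are polynomials, hence analytic at x = 0.
p(0) = 0,  q(0) = -12.
Indicial equation: r(r-1) + p(0) r + q(0) = 0, i.e. r^2 + (p(0) - 1) r + q(0) = 0, i.e. r^2 - 1 r - 12 = 0.
Discriminant: (-1)^2 - 4(-12) = 49, so r = (1 ± 7)/2.
Solving: r_1 = 4, r_2 = -3.

indicial: r^2 - 1 r - 12 = 0; roots r_1 = 4, r_2 = -3


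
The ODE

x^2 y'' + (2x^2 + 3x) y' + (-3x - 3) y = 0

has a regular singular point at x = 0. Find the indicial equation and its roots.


Divide by x^2 to reach normal form y'' + P_1(x) y' + P_2(x) y = 0 with P_1(x) = 2 + 3/x and P_2(x) = -3/x - 3/x^2.
x = 0 is a singular point because the y'-coefficient 2 + 3/x has a pole at x = 0 and the y-coefficient -3/x - 3/x^2 has a pole at x = 0.
It is a regular singular point because x P_1(x) = p(x) = 2x + 3 and x^2 P_2(x) = q(x) = -3x - 3 are polynomials, hence analytic at x = 0.
p(0) = 3,  q(0) = -3.
Indicial equation: r(r-1) + p(0) r + q(0) = 0, i.e. r^2 + (p(0) - 1) r + q(0) = 0, i.e. r^2 + 2 r - 3 = 0.
Discriminant: (2)^2 - 4(-3) = 16, so r = (-2 ± 4)/2.
Solving: r_1 = 1, r_2 = -3.

indicial: r^2 + 2 r - 3 = 0; roots r_1 = 1, r_2 = -3


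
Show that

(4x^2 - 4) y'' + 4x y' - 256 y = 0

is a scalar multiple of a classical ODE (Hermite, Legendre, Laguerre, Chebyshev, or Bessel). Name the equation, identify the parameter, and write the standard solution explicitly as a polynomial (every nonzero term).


All three coefficients share the factor -4; dividing through by -4 gives  (1 - x^2) y'' - x y' + 64 y = 0.
This matches the Chebyshev equation (1 - x^2) y'' - x y' + n^2 y = 0 (note the -x y' term, not -2x y') with n^2 = 64, so n = 8; the polynomial solution is T_8(x).
With y = sum_k a_k x^k, matching x^k gives (k+2)(k+1) a_{k+2} = (k^2 - n^2) a_k = (k - 8)(k + 8) a_k. The right side vanishes at k = 8, so the series with the parity of 8 terminates at degree 8.
Standard normalization: leading coefficient of T_n is 2^(n-1), so a_8 = 2^7 = 128. Work downward with a_k = (k+1)(k+2) a_{k+2} / ((k - 8)(k + 8)):
  a_6 = (7)(8)(128) / ((6 - 8)(6 + 8)) = 7168/(-28) = -256
  a_4 = (5)(6)(-256) / ((4 - 8)(4 + 8)) = -7680/(-48) = 160
  a_2 = (3)(4)(160) / ((2 - 8)(2 + 8)) = 1920/(-60) = -32
  a_0 = (1)(2)(-32) / ((0 - 8)(0 + 8)) = -64/(-64) = 1
Hence T_8(x) = 128 x^8 - 256 x^6 + 160 x^4 - 32 x^2 + 1.

T_8(x); series = 128 x^8 - 256 x^6 + 160 x^4 - 32 x^2 + 1


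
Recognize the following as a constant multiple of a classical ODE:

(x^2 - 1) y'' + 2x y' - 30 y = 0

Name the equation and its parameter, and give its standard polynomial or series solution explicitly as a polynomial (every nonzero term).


All three coefficients share the factor -1; dividing through by -1 gives  (1 - x^2) y'' - 2x y' + 30 y = 0.
This matches the Legendre equation (1 - x^2) y'' - 2x y' + n(n+1) y = 0 (note the -2x y' term) with n(n+1) = 30, so n = 5; the polynomial solution is P_5(x).
With y = sum_k a_k x^k, matching x^k gives (k+2)(k+1) a_{k+2} = [k(k+1) - n(n+1)] a_k = (k - 5)(k + 6) a_k. The right side vanishes at k = 5, so the series with the parity of 5 terminates at degree 5.
Standard normalization (P_n(1) = 1): leading coefficient (2n)!/(2^n (n!)^2) = 3628800/(32*14400) = 63/8, so a_5 = 63/8. Work downward with a_k = (k+1)(k+2) a_{k+2} / ((k - 5)(k + 6)):
  a_3 = (4)(5)(63/8) / ((3 - 5)(3 + 6)) = (315/2)/(-18) = -35/4
  a_1 = (2)(3)(-35/4) / ((1 - 5)(1 + 6)) = (-105/2)/(-28) = 15/8
Hence P_5(x) = 63 x^5/8 - 35 x^3/4 + 15 x/8.

P_5(x); series = 63 x^5/8 - 35 x^3/4 + 15 x/8


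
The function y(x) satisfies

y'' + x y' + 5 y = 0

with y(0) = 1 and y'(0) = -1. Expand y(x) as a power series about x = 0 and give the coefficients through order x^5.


Ansatz: y(x) = sum_{n>=0} a_n x^n, so y'(x) = sum_{n>=1} n a_n x^(n-1) and y''(x) = sum_{n>=2} n(n-1) a_n x^(n-2).
Substitute into P(x) y'' + Q(x) y' + R(x) y = 0 with P(x) = 1, Q(x) = x, R(x) = 5, and match powers of x.
Initial conditions: a_0 = 1, a_1 = -1.
Setting the coefficient of each power of x to zero and solving order by order (substituting the coefficients already found):
  x^0: 2 a_2 + 5 a_0 = 0  ->  2 a_2 = -5 a_0 = -5  ->  a_2 = -5/2
  x^1: 6 a_3 + 6 a_1 = 0  ->  6 a_3 = -6 a_1 = 6  ->  a_3 = 1
  x^2: 12 a_4 + 7 a_2 = 0  ->  12 a_4 = -7 a_2 = 35/2  ->  a_4 = 35/24
  x^3: 20 a_5 + 8 a_3 = 0  ->  20 a_5 = -8 a_3 = -8  ->  a_5 = -2/5
Truncated series: y(x) = 1 - x - (5/2) x^2 + x^3 + (35/24) x^4 - (2/5) x^5 + O(x^6).

a_0 = 1; a_1 = -1; a_2 = -5/2; a_3 = 1; a_4 = 35/24; a_5 = -2/5


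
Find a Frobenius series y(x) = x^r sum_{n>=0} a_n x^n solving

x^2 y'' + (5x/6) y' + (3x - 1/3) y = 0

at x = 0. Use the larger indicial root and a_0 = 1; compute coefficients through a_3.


Write in Frobenius form y'' + (p(x)/x) y' + (q(x)/x^2) y = 0:
  p(x) = 5/6,  q(x) = 3x - 1/3.
Indicial equation: r(r-1) + (5/6) r + (-1/3) = 0 -> roots r_1 = 2/3, r_2 = -1/2.
Take r = r_1 = 2/3. Let y(x) = x^r sum_{n>=0} a_n x^n with a_0 = 1.
Substitute y = x^r sum a_n x^n and match x^{r+n}. The recurrence is
  D(n) a_n + 3 a_{n-1} = 0,  where D(n) = (r+n)(r+n-1) + (5/6)(r+n) + (-1/3).
  a_n = -3 / D(n) * a_{n-1}.
Since the indicial polynomial factors as (r - r_1)(r - r_2), D(n) = (r_1 + n - r_1)(r_1 + n - r_2) = n(n + 7/6).
Evaluating step by step (a_0 = 1):
  n = 1: D(1) = 1(1 + 7/6) = 13/6; numerator = -3(1) = -3; a_1 = (-3)/(13/6) = -18/13
  n = 2: D(2) = 2(2 + 7/6) = 19/3; numerator = -3(-18/13) = 54/13; a_2 = (54/13)/(19/3) = 162/247
  n = 3: D(3) = 3(3 + 7/6) = 25/2; numerator = -3(162/247) = -486/247; a_3 = (-486/247)/(25/2) = -972/6175

r = 2/3; a_0 = 1; a_1 = -18/13; a_2 = 162/247; a_3 = -972/6175


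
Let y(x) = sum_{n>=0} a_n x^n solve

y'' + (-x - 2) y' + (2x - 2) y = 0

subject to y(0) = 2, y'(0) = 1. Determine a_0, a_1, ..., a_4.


Ansatz: y(x) = sum_{n>=0} a_n x^n, so y'(x) = sum_{n>=1} n a_n x^(n-1) and y''(x) = sum_{n>=2} n(n-1) a_n x^(n-2).
Substitute into P(x) y'' + Q(x) y' + R(x) y = 0 with P(x) = 1, Q(x) = -x - 2, R(x) = 2x - 2, and match powers of x.
Initial conditions: a_0 = 2, a_1 = 1.
Setting the coefficient of each power of x to zero and solving order by order (substituting the coefficients already found):
  x^0: 2 a_2 - 2 a_1 - 2 a_0 = 0  ->  2 a_2 = 2 a_1 + 2 a_0 = 6  ->  a_2 = 3
  x^1: 6 a_3 - 4 a_2 - 3 a_1 + 2 a_0 = 0  ->  6 a_3 = 4 a_2 + 3 a_1 - 2 a_0 = 11  ->  a_3 = 11/6
  x^2: 12 a_4 - 6 a_3 - 4 a_2 + 2 a_1 = 0  ->  12 a_4 = 6 a_3 + 4 a_2 - 2 a_1 = 21  ->  a_4 = 7/4
Truncated series: y(x) = 2 + x + 3 x^2 + (11/6) x^3 + (7/4) x^4 + O(x^5).

a_0 = 2; a_1 = 1; a_2 = 3; a_3 = 11/6; a_4 = 7/4


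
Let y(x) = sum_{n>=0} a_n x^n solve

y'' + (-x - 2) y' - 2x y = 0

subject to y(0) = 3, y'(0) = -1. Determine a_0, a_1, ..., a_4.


Ansatz: y(x) = sum_{n>=0} a_n x^n, so y'(x) = sum_{n>=1} n a_n x^(n-1) and y''(x) = sum_{n>=2} n(n-1) a_n x^(n-2).
Substitute into P(x) y'' + Q(x) y' + R(x) y = 0 with P(x) = 1, Q(x) = -x - 2, R(x) = -2x, and match powers of x.
Initial conditions: a_0 = 3, a_1 = -1.
Setting the coefficient of each power of x to zero and solving order by order (substituting the coefficients already found):
  x^0: 2 a_2 - 2 a_1 = 0  ->  2 a_2 = 2 a_1 = -2  ->  a_2 = -1
  x^1: 6 a_3 - 4 a_2 - a_1 - 2 a_0 = 0  ->  6 a_3 = 4 a_2 + a_1 + 2 a_0 = 1  ->  a_3 = 1/6
  x^2: 12 a_4 - 6 a_3 - 2 a_2 - 2 a_1 = 0  ->  12 a_4 = 6 a_3 + 2 a_2 + 2 a_1 = -3  ->  a_4 = -1/4
Truncated series: y(x) = 3 - x - x^2 + (1/6) x^3 - (1/4) x^4 + O(x^5).

a_0 = 3; a_1 = -1; a_2 = -1; a_3 = 1/6; a_4 = -1/4


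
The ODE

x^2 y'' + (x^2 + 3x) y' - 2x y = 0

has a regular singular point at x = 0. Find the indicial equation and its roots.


Divide by x^2 to reach normal form y'' + P_1(x) y' + P_2(x) y = 0 with P_1(x) = 1 + 3/x and P_2(x) = -2/x.
x = 0 is a singular point because the y'-coefficient 1 + 3/x has a pole at x = 0 and the y-coefficient -2/x has a pole at x = 0.
It is a regular singular point because x P_1(x) = p(x) = x + 3 and x^2 P_2(x) = q(x) = -2x are polynomials, hence analytic at x = 0.
p(0) = 3,  q(0) = 0.
Indicial equation: r(r-1) + p(0) r + q(0) = 0, i.e. r^2 + (p(0) - 1) r + q(0) = 0, i.e. r^2 + 2 r = 0.
Discriminant: (2)^2 - 4(0) = 4, so r = (-2 ± 2)/2.
Solving: r_1 = 0, r_2 = -2.

indicial: r^2 + 2 r = 0; roots r_1 = 0, r_2 = -2


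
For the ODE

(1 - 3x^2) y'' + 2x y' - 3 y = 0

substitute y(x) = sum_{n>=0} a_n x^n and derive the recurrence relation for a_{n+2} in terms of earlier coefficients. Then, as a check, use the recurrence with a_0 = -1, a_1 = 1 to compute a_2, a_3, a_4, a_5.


Substitute y = sum_n a_n x^n.
(1 - 3 x^2) y'' contributes (n+2)(n+1) a_{n+2} - 3 n(n-1) a_n at x^n.
2 x y'(x) contributes 2 n a_n at x^n.
-3 y(x) contributes -3 a_n at x^n.
Matching x^n: (n+2)(n+1) a_{n+2} + (-3 n(n-1) + 2 n - 3) a_n = 0.
Thus a_{n+2} = (3 n(n-1) - 2 n + 3) / ((n+1)(n+2)) * a_n.

Check with a_0 = -1, a_1 = 1 (apply the recurrence for n = 0, 1, 2, 3): a_0 = -1, a_1 = 1, a_2 = -3/2, a_3 = 1/6, a_4 = -5/8, a_5 = 1/8.

a_(n+2) = (3 n(n-1) - 2 n + 3) / ((n+1)(n+2)) * a_n; check: a_0 = -1, a_1 = 1, a_2 = -3/2, a_3 = 1/6, a_4 = -5/8, a_5 = 1/8


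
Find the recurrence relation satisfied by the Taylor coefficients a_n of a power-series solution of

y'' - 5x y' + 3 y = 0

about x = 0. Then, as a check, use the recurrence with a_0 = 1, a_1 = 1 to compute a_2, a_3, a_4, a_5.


Substitute y = sum_n a_n x^n.
y''(x) has coefficient (n+2)(n+1) a_{n+2} at x^n;
-5 x y'(x) has coefficient -5 n a_n at x^n (shift);
3 y(x) has coefficient 3 a_n at x^n.
Matching x^n: (n+2)(n+1) a_{n+2} + (-5n + 3) a_n = 0.
Thus a_{n+2} = (5n - 3) / ((n+1)(n+2)) * a_n.

Check with a_0 = 1, a_1 = 1 (apply the recurrence for n = 0, 1, 2, 3): a_0 = 1, a_1 = 1, a_2 = -3/2, a_3 = 1/3, a_4 = -7/8, a_5 = 1/5.

a_(n+2) = (5n - 3) / ((n+1)(n+2)) * a_n; check: a_0 = 1, a_1 = 1, a_2 = -3/2, a_3 = 1/3, a_4 = -7/8, a_5 = 1/5


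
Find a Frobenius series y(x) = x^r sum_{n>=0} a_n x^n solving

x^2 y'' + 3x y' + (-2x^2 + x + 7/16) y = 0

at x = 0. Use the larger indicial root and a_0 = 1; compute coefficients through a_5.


Write in Frobenius form y'' + (p(x)/x) y' + (q(x)/x^2) y = 0:
  p(x) = 3,  q(x) = -2x^2 + x + 7/16.
Indicial equation: r(r-1) + (3) r + (7/16) = 0 -> roots r_1 = -1/4, r_2 = -7/4.
Take r = r_1 = -1/4. Let y(x) = x^r sum_{n>=0} a_n x^n with a_0 = 1.
Substitute y = x^r sum a_n x^n and match x^{r+n}. The recurrence is
  D(n) a_n + 1 a_{n-1} - 2 a_{n-2} = 0,  where D(n) = (r+n)(r+n-1) + (3)(r+n) + (7/16).
  a_n = [-1 a_{n-1} + 2 a_{n-2}] / D(n).
Since the indicial polynomial factors as (r - r_1)(r - r_2), D(n) = (r_1 + n - r_1)(r_1 + n - r_2) = n(n + 3/2).
Evaluating step by step (a_0 = 1):
  n = 1: D(1) = 1(1 + 3/2) = 5/2; numerator = -1(1) = -1; a_1 = (-1)/(5/2) = -2/5
  n = 2: D(2) = 2(2 + 3/2) = 7; numerator = -1(-2/5) + 2(1) = 12/5; a_2 = (12/5)/(7) = 12/35
  n = 3: D(3) = 3(3 + 3/2) = 27/2; numerator = -1(12/35) + 2(-2/5) = -8/7; a_3 = (-8/7)/(27/2) = -16/189
  n = 4: D(4) = 4(4 + 3/2) = 22; numerator = -1(-16/189) + 2(12/35) = 104/135; a_4 = (104/135)/(22) = 52/1485
  n = 5: D(5) = 5(5 + 3/2) = 65/2; numerator = -1(52/1485) + 2(-16/189) = -236/1155; a_5 = (-236/1155)/(65/2) = -472/75075

r = -1/4; a_0 = 1; a_1 = -2/5; a_2 = 12/35; a_3 = -16/189; a_4 = 52/1485; a_5 = -472/75075


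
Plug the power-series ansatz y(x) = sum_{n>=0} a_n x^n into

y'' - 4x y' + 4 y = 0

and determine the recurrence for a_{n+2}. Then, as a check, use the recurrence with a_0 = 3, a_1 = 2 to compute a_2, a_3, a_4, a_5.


Substitute y = sum_n a_n x^n.
y''(x) has coefficient (n+2)(n+1) a_{n+2} at x^n;
-4 x y'(x) has coefficient -4 n a_n at x^n (shift);
4 y(x) has coefficient 4 a_n at x^n.
Matching x^n: (n+2)(n+1) a_{n+2} + (-4n + 4) a_n = 0.
Thus a_{n+2} = (4n - 4) / ((n+1)(n+2)) * a_n.

Check with a_0 = 3, a_1 = 2 (apply the recurrence for n = 0, 1, 2, 3): a_0 = 3, a_1 = 2, a_2 = -6, a_3 = 0, a_4 = -2, a_5 = 0.

a_(n+2) = (4n - 4) / ((n+1)(n+2)) * a_n; check: a_0 = 3, a_1 = 2, a_2 = -6, a_3 = 0, a_4 = -2, a_5 = 0


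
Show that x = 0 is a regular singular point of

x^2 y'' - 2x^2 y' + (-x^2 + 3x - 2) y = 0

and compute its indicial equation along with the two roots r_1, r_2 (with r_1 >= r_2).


Divide by x^2 to reach normal form y'' + P_1(x) y' + P_2(x) y = 0 with P_1(x) = -2 and P_2(x) = -1 + 3/x - 2/x^2.
x = 0 is a singular point because the y-coefficient -1 + 3/x - 2/x^2 has a pole at x = 0.
It is a regular singular point because x P_1(x) = p(x) = -2x and x^2 P_2(x) = q(x) = -x^2 + 3x - 2 are polynomials, hence analytic at x = 0.
p(0) = 0,  q(0) = -2.
Indicial equation: r(r-1) + p(0) r + q(0) = 0, i.e. r^2 + (p(0) - 1) r + q(0) = 0, i.e. r^2 - 1 r - 2 = 0.
Discriminant: (-1)^2 - 4(-2) = 9, so r = (1 ± 3)/2.
Solving: r_1 = 2, r_2 = -1.

indicial: r^2 - 1 r - 2 = 0; roots r_1 = 2, r_2 = -1


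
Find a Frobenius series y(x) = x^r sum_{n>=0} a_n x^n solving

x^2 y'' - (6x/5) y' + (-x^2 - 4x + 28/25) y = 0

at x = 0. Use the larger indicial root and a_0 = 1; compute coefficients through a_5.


Write in Frobenius form y'' + (p(x)/x) y' + (q(x)/x^2) y = 0:
  p(x) = -6/5,  q(x) = -x^2 - 4x + 28/25.
Indicial equation: r(r-1) + (-6/5) r + (28/25) = 0 -> roots r_1 = 7/5, r_2 = 4/5.
Take r = r_1 = 7/5. Let y(x) = x^r sum_{n>=0} a_n x^n with a_0 = 1.
Substitute y = x^r sum a_n x^n and match x^{r+n}. The recurrence is
  D(n) a_n - 4 a_{n-1} - 1 a_{n-2} = 0,  where D(n) = (r+n)(r+n-1) + (-6/5)(r+n) + (28/25).
  a_n = [4 a_{n-1} + 1 a_{n-2}] / D(n).
Since the indicial polynomial factors as (r - r_1)(r - r_2), D(n) = (r_1 + n - r_1)(r_1 + n - r_2) = n(n + 3/5).
Evaluating step by step (a_0 = 1):
  n = 1: D(1) = 1(1 + 3/5) = 8/5; numerator = 4(1) = 4; a_1 = (4)/(8/5) = 5/2
  n = 2: D(2) = 2(2 + 3/5) = 26/5; numerator = 4(5/2) + 1(1) = 11; a_2 = (11)/(26/5) = 55/26
  n = 3: D(3) = 3(3 + 3/5) = 54/5; numerator = 4(55/26) + 1(5/2) = 285/26; a_3 = (285/26)/(54/5) = 475/468
  n = 4: D(4) = 4(4 + 3/5) = 92/5; numerator = 4(475/468) + 1(55/26) = 1445/234; a_4 = (1445/234)/(92/5) = 7225/21528
  n = 5: D(5) = 5(5 + 3/5) = 28; numerator = 4(7225/21528) + 1(475/468) = 25375/10764; a_5 = (25375/10764)/(28) = 3625/43056

r = 7/5; a_0 = 1; a_1 = 5/2; a_2 = 55/26; a_3 = 475/468; a_4 = 7225/21528; a_5 = 3625/43056


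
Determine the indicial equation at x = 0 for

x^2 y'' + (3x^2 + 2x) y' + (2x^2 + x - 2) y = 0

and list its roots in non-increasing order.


Divide by x^2 to reach normal form y'' + P_1(x) y' + P_2(x) y = 0 with P_1(x) = 3 + 2/x and P_2(x) = 2 + 1/x - 2/x^2.
x = 0 is a singular point because the y'-coefficient 3 + 2/x has a pole at x = 0 and the y-coefficient 2 + 1/x - 2/x^2 has a pole at x = 0.
It is a regular singular point because x P_1(x) = p(x) = 3x + 2 and x^2 P_2(x) = q(x) = 2x^2 + x - 2 are polynomials, hence analytic at x = 0.
p(0) = 2,  q(0) = -2.
Indicial equation: r(r-1) + p(0) r + q(0) = 0, i.e. r^2 + (p(0) - 1) r + q(0) = 0, i.e. r^2 + 1 r - 2 = 0.
Discriminant: (1)^2 - 4(-2) = 9, so r = (-1 ± 3)/2.
Solving: r_1 = 1, r_2 = -2.

indicial: r^2 + 1 r - 2 = 0; roots r_1 = 1, r_2 = -2


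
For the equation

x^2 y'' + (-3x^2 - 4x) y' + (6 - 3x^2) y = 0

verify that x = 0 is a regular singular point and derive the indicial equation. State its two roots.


Divide by x^2 to reach normal form y'' + P_1(x) y' + P_2(x) y = 0 with P_1(x) = -3 - 4/x and P_2(x) = -3 + 6/x^2.
x = 0 is a singular point because the y'-coefficient -3 - 4/x has a pole at x = 0 and the y-coefficient -3 + 6/x^2 has a pole at x = 0.
It is a regular singular point because x P_1(x) = p(x) = -3x - 4 and x^2 P_2(x) = q(x) = 6 - 3x^2 are polynomials, hence analytic at x = 0.
p(0) = -4,  q(0) = 6.
Indicial equation: r(r-1) + p(0) r + q(0) = 0, i.e. r^2 + (p(0) - 1) r + q(0) = 0, i.e. r^2 - 5 r + 6 = 0.
Discriminant: (-5)^2 - 4(6) = 1, so r = (5 ± 1)/2.
Solving: r_1 = 3, r_2 = 2.

indicial: r^2 - 5 r + 6 = 0; roots r_1 = 3, r_2 = 2


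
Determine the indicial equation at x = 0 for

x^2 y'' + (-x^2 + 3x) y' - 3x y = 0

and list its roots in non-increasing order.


Divide by x^2 to reach normal form y'' + P_1(x) y' + P_2(x) y = 0 with P_1(x) = -1 + 3/x and P_2(x) = -3/x.
x = 0 is a singular point because the y'-coefficient -1 + 3/x has a pole at x = 0 and the y-coefficient -3/x has a pole at x = 0.
It is a regular singular point because x P_1(x) = p(x) = 3 - x and x^2 P_2(x) = q(x) = -3x are polynomials, hence analytic at x = 0.
p(0) = 3,  q(0) = 0.
Indicial equation: r(r-1) + p(0) r + q(0) = 0, i.e. r^2 + (p(0) - 1) r + q(0) = 0, i.e. r^2 + 2 r = 0.
Discriminant: (2)^2 - 4(0) = 4, so r = (-2 ± 2)/2.
Solving: r_1 = 0, r_2 = -2.

indicial: r^2 + 2 r = 0; roots r_1 = 0, r_2 = -2
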